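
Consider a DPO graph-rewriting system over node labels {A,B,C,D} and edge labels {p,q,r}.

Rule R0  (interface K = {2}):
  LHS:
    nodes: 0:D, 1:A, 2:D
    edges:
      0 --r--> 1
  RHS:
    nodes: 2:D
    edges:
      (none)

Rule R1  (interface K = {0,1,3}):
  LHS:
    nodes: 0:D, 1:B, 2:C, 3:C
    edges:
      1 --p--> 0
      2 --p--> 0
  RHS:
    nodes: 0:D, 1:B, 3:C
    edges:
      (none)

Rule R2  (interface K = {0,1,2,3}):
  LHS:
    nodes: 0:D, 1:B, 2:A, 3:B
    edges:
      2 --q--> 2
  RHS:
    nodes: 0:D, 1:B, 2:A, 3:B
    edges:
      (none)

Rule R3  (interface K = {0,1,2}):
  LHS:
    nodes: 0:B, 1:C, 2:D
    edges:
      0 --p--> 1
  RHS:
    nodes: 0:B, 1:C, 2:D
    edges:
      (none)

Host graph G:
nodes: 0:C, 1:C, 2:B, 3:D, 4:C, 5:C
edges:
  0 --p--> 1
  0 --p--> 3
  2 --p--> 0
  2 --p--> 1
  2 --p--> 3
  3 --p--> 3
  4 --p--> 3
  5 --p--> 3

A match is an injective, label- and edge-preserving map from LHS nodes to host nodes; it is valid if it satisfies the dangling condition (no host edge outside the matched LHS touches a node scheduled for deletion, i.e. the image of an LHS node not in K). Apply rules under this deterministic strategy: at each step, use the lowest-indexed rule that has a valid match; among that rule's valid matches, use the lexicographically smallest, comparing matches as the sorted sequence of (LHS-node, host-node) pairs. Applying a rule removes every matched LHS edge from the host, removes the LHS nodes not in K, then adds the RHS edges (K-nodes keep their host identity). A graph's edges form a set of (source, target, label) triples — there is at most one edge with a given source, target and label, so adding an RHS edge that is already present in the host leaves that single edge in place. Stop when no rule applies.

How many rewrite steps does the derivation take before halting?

Answer: 3

Derivation:
[0] host  ⇒  6 nodes, 8 edges  {0-p->1 0-p->3 2-p->0 2-p->1 2-p->3 3-p->3 4-p->3 5-p->3}
[1] R1 @ {0↦3, 1↦2, 2↦4, 3↦0}  ⇒  5 nodes, 6 edges  {0-p->1 0-p->3 2-p->0 2-p->1 3-p->3 5-p->3}
[2] R3 @ {0↦2, 1↦0, 2↦3}  ⇒  5 nodes, 5 edges  {0-p->1 0-p->3 2-p->1 3-p->3 5-p->3}
[3] R3 @ {0↦2, 1↦1, 2↦3}  ⇒  5 nodes, 4 edges  {0-p->1 0-p->3 3-p->3 5-p->3}
halt: no rule applies after step 3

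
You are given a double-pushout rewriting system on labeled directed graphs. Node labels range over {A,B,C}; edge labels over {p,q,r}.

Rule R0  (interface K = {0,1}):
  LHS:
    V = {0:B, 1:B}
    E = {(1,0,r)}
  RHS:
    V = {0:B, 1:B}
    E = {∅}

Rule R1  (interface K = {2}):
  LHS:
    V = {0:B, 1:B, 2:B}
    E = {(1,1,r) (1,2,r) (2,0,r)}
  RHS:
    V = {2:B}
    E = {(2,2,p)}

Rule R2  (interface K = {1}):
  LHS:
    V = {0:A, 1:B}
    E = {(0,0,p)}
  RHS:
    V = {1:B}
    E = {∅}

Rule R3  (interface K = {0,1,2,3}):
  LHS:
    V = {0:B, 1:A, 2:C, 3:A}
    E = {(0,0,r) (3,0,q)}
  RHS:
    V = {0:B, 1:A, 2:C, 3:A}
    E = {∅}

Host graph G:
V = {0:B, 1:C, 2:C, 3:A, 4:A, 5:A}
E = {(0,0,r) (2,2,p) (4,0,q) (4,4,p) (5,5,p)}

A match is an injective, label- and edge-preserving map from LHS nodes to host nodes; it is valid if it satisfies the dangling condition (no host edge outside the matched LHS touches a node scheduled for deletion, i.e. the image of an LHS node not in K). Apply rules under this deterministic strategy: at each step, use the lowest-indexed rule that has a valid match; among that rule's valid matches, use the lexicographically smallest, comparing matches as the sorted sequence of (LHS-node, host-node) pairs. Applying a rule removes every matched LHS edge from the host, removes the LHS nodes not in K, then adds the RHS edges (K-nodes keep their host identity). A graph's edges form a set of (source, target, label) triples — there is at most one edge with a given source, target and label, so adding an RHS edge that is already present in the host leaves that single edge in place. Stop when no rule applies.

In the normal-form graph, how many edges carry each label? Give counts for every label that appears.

[0] host  ⇒  6 nodes, 5 edges  {0-r->0 2-p->2 4-q->0 4-p->4 5-p->5}
[1] R2 @ {0↦5, 1↦0}  ⇒  5 nodes, 4 edges  {0-r->0 2-p->2 4-q->0 4-p->4}
[2] R3 @ {0↦0, 1↦3, 2↦1, 3↦4}  ⇒  5 nodes, 2 edges  {2-p->2 4-p->4}
[3] R2 @ {0↦4, 1↦0}  ⇒  4 nodes, 1 edges  {2-p->2}
final graph: no rule applies after step 3
NF edges: [(2, 2, 'p')]

Answer: p:1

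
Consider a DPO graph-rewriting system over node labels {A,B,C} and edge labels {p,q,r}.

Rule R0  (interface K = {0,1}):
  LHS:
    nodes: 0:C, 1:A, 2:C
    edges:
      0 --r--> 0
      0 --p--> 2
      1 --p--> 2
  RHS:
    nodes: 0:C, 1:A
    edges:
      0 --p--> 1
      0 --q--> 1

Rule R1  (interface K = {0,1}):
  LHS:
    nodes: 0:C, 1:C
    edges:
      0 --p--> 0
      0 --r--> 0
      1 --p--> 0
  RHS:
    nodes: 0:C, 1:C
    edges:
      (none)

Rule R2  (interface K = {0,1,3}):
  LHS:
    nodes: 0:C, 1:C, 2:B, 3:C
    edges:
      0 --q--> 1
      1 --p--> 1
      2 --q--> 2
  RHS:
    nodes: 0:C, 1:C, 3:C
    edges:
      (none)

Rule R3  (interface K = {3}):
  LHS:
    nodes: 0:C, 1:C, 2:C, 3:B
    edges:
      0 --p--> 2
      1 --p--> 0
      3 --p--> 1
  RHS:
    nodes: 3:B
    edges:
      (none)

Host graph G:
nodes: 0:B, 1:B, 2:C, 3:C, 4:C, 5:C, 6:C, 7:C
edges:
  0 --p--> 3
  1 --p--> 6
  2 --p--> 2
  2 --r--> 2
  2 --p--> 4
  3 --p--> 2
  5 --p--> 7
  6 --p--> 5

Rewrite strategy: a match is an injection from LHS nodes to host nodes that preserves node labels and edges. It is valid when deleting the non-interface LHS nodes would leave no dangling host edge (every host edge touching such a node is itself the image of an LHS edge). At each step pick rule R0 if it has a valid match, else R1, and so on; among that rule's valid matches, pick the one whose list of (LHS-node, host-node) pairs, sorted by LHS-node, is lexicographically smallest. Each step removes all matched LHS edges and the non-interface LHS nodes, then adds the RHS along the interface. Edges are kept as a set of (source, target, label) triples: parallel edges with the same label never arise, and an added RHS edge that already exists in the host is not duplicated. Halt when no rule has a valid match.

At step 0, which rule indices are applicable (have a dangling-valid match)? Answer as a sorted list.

R0: no valid match — LHS pattern not found
R1: 1 valid match — {0↦2, 1↦3}
R2: no valid match — LHS pattern not found
R3: 1 valid match — {0↦5, 1↦6, 2↦7, 3↦1}

Answer: [R1,R3]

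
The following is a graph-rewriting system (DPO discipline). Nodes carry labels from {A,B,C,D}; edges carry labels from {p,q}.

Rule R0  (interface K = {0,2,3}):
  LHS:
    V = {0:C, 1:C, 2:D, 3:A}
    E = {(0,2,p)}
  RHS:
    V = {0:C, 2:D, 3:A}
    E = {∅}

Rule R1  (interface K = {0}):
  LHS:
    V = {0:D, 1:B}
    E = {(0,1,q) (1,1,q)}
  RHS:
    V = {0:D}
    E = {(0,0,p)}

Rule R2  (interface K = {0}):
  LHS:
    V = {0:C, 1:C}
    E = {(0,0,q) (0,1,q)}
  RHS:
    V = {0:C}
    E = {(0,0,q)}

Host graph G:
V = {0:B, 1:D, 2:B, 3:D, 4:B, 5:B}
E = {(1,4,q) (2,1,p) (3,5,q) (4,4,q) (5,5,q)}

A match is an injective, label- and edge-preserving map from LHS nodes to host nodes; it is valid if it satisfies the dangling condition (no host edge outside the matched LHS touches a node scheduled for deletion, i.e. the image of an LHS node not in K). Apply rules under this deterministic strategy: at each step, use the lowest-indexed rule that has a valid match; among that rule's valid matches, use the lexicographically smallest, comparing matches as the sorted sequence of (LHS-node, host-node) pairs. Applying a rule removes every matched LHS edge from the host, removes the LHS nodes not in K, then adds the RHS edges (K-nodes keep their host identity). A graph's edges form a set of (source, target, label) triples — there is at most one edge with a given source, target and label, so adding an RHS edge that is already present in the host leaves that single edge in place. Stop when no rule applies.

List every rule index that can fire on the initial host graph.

Answer: [R1]

Derivation:
R0: no valid match — LHS pattern not found
R1: 2 valid matches — {0↦1, 1↦4}, {0↦3, 1↦5}
R2: no valid match — LHS pattern not found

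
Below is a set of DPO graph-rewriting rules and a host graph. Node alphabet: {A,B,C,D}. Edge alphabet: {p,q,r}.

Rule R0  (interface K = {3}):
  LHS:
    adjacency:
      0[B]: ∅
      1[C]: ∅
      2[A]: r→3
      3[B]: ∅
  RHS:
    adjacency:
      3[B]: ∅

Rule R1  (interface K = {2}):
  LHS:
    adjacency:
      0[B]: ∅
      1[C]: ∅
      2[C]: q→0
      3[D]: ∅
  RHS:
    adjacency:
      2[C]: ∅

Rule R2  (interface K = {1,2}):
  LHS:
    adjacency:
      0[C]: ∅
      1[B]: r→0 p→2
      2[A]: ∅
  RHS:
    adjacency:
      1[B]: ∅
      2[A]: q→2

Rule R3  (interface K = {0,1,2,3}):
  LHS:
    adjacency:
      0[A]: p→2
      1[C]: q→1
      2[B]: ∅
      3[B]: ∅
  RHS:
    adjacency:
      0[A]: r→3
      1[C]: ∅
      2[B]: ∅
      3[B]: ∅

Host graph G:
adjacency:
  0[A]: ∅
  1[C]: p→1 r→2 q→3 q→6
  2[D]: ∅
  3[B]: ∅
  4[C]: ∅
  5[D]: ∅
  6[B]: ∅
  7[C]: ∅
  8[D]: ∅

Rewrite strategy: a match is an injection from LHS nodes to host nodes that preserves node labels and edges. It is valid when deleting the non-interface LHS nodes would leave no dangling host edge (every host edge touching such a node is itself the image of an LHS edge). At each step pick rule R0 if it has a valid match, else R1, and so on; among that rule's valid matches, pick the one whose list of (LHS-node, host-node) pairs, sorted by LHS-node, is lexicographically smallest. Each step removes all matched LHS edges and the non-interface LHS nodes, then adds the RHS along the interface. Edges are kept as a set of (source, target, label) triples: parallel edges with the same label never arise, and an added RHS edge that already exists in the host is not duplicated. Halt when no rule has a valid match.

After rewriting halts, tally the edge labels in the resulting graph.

initial: |V|=9 |E|=4  E = 1-p->1 1-r->2 1-q->3 1-q->6
step 1: apply R1 at {0↦3, 1↦4, 2↦1, 3↦5}  → |V|=6 |E|=3  E = 1-p->1 1-r->2 1-q->6
step 2: apply R1 at {0↦6, 1↦7, 2↦1, 3↦8}  → |V|=3 |E|=2  E = 1-p->1 1-r->2
halt: no rule applies after step 2
NF edges: [(1, 1, 'p'), (1, 2, 'r')]

Answer: p:1 r:1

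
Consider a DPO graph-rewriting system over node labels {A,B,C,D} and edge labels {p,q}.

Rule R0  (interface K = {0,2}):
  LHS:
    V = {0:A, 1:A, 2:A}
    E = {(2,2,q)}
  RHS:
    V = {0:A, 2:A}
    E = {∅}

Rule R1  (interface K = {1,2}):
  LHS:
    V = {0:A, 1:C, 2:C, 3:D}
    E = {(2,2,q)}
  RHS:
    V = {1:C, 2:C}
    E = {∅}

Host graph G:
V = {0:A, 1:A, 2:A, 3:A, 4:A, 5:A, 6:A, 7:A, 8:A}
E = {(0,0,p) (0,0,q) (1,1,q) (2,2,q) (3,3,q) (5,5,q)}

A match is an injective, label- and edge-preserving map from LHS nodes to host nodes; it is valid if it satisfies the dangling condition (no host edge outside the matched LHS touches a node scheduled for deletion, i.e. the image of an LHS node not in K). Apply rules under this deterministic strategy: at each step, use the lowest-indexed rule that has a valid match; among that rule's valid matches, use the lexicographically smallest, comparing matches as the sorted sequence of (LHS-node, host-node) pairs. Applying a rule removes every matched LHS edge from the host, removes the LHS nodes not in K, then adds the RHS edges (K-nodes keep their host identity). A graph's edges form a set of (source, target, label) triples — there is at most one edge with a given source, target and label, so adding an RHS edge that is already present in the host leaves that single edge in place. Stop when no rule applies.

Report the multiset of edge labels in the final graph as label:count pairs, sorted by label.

Answer: p:1

Derivation:
start.  V:9 E:6  edges: 0-p->0 0-q->0 1-q->1 2-q->2 3-q->3 5-q->5
1. fire R0 via {0↦0, 1↦4, 2↦1}  →  V:8 E:5  edges: 0-p->0 0-q->0 2-q->2 3-q->3 5-q->5
2. fire R0 via {0↦0, 1↦1, 2↦2}  →  V:7 E:4  edges: 0-p->0 0-q->0 3-q->3 5-q->5
3. fire R0 via {0↦0, 1↦2, 2↦3}  →  V:6 E:3  edges: 0-p->0 0-q->0 5-q->5
4. fire R0 via {0↦0, 1↦3, 2↦5}  →  V:5 E:2  edges: 0-p->0 0-q->0
5. fire R0 via {0↦5, 1↦6, 2↦0}  →  V:4 E:1  edges: 0-p->0
halt: no rule applies after step 5
NF edges: [(0, 0, 'p')]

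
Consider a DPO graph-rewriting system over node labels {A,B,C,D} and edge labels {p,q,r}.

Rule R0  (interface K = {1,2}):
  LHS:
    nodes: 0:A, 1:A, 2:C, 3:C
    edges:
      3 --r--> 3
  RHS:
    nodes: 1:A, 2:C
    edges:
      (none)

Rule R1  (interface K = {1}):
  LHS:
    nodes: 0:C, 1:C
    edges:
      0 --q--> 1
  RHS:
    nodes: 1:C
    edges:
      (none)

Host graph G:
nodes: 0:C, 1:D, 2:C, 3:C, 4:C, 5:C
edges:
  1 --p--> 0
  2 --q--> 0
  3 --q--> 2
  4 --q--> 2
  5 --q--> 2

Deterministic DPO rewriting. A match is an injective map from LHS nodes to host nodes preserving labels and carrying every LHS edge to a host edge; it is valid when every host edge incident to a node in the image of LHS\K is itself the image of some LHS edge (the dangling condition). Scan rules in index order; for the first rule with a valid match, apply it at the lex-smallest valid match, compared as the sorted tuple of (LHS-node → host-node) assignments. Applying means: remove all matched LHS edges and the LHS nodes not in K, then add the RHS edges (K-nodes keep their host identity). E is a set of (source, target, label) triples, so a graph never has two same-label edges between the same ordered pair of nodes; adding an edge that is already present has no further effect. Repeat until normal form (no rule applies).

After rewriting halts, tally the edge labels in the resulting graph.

Answer: p:1

Derivation:
start.  V:6 E:5  edges: 1-p->0 2-q->0 3-q->2 4-q->2 5-q->2
1. fire R1 via {0↦3, 1↦2}  →  V:5 E:4  edges: 1-p->0 2-q->0 4-q->2 5-q->2
2. fire R1 via {0↦4, 1↦2}  →  V:4 E:3  edges: 1-p->0 2-q->0 5-q->2
3. fire R1 via {0↦5, 1↦2}  →  V:3 E:2  edges: 1-p->0 2-q->0
4. fire R1 via {0↦2, 1↦0}  →  V:2 E:1  edges: 1-p->0
final graph: no rule applies after step 4
NF edges: [(1, 0, 'p')]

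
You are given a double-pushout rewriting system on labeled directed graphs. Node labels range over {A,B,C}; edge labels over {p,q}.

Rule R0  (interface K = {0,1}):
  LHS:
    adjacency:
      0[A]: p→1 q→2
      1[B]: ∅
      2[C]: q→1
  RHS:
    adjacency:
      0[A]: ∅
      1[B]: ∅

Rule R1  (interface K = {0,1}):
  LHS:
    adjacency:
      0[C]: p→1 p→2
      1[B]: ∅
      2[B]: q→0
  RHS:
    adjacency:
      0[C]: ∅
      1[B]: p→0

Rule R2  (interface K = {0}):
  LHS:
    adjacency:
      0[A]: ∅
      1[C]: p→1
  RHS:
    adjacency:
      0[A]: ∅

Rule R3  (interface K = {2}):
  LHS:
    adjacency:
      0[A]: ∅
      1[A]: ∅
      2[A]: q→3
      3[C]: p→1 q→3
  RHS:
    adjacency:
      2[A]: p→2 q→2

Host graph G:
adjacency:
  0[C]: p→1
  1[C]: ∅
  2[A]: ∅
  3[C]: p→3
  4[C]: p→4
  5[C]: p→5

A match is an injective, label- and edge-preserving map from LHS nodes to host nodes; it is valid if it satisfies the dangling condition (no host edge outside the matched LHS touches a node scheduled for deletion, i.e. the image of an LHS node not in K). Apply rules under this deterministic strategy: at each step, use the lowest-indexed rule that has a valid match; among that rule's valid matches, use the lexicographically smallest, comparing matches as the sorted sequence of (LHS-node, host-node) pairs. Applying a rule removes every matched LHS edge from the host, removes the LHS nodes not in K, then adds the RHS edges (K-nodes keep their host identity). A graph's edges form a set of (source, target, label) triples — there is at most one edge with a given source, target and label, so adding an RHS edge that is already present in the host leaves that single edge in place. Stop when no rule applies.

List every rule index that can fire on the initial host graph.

R0: no valid match — LHS pattern not found
R1: no valid match — LHS pattern not found
R2: 3 valid matches — {0↦2, 1↦3}, {0↦2, 1↦4}, {0↦2, 1↦5}
R3: no valid match — LHS pattern not found

Answer: [R2]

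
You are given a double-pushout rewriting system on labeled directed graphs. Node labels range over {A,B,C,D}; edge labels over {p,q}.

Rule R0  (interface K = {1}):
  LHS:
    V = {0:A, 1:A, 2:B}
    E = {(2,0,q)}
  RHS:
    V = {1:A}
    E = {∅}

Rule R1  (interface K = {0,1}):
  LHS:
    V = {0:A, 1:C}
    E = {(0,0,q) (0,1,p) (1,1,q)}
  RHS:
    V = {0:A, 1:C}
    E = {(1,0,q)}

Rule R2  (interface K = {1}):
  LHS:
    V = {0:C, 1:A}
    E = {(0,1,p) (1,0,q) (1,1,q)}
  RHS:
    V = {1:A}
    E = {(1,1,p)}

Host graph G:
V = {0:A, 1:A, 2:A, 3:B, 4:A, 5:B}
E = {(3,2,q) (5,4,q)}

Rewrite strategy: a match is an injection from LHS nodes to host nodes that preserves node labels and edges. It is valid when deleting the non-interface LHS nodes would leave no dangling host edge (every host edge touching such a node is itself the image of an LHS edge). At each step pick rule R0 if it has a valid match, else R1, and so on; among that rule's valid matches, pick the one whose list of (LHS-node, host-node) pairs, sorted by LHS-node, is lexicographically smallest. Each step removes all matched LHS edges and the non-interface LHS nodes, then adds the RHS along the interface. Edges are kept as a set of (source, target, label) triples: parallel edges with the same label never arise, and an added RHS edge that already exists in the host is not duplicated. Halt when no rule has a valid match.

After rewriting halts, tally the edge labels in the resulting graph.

initial: |V|=6 |E|=2  E = 3-q->2 5-q->4
step 1: apply R0 at {0↦2, 1↦0, 2↦3}  → |V|=4 |E|=1  E = 5-q->4
step 2: apply R0 at {0↦4, 1↦0, 2↦5}  → |V|=2 |E|=0  E = ∅
final graph: no rule applies after step 2
NF edges: []

Answer: (no edges)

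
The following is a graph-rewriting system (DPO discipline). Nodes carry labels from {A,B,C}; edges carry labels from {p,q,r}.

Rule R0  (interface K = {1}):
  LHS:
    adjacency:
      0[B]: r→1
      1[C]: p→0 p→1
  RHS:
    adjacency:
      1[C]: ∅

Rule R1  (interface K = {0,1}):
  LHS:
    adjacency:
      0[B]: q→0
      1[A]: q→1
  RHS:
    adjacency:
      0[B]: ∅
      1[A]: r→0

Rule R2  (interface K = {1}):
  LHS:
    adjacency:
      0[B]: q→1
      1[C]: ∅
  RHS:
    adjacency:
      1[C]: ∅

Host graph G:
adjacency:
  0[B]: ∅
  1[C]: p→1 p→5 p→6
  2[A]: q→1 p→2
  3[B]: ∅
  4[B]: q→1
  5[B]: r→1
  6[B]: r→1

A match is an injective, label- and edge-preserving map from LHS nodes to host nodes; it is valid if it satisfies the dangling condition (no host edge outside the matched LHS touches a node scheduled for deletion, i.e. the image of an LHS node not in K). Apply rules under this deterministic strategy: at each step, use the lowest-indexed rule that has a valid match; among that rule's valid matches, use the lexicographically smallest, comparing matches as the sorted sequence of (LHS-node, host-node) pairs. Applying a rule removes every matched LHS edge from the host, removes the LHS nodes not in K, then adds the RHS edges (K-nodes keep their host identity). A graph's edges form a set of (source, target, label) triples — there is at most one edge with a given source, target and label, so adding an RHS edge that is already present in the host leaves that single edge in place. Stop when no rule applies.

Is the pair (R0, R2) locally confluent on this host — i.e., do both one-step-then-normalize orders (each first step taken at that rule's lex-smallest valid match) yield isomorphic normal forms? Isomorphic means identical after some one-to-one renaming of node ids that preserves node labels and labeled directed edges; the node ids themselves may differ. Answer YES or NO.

Answer: YES

Steps:
branch R0-first: apply at {0↦5, 1↦1} → |E|=5, then 1 more step(s) → NF |V|=5 |E|=4 V={0:B, 1:C, 2:A, 3:B, 6:B} E=1-p->6 2-q->1 2-p->2 6-r->1
branch R2-first: apply at {0↦4, 1↦1} → |E|=7, then 1 more step(s) → NF |V|=5 |E|=4 V={0:B, 1:C, 2:A, 3:B, 6:B} E=1-p->6 2-q->1 2-p->2 6-r->1
graphs isomorphic (equal up to label-preserving node renaming)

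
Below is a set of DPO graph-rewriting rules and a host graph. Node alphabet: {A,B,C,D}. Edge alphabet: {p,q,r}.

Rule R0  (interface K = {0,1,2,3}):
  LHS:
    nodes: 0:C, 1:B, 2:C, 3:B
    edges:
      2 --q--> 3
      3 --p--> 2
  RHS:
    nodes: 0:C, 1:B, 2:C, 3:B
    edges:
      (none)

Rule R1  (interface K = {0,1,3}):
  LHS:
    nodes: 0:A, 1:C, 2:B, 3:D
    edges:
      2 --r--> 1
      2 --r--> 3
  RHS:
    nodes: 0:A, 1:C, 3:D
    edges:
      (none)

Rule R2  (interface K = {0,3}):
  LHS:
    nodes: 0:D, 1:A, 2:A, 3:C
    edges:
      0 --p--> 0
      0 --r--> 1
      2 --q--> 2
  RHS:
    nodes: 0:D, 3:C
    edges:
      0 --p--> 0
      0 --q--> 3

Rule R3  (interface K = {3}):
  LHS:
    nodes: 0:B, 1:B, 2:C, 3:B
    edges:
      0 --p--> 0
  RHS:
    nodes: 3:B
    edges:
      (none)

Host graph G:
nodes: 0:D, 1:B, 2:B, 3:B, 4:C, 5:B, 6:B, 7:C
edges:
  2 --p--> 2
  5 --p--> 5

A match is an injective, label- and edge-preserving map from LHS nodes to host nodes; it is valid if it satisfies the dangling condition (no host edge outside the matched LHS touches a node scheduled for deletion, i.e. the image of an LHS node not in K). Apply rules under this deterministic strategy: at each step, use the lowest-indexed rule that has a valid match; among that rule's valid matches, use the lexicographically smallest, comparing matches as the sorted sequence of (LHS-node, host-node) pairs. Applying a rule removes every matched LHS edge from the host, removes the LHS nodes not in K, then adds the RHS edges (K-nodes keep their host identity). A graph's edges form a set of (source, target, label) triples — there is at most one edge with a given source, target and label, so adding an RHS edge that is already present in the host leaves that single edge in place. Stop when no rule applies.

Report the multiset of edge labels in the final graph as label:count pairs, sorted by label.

initial: |V|=8 |E|=2  E = 2-p->2 5-p->5
step 1: apply R3 at {0↦2, 1↦1, 2↦4, 3↦3}  → |V|=5 |E|=1  E = 5-p->5
step 2: apply R3 at {0↦5, 1↦3, 2↦7, 3↦6}  → |V|=2 |E|=0  E = ∅
final graph: no rule applies after step 2
NF edges: []

Answer: (no edges)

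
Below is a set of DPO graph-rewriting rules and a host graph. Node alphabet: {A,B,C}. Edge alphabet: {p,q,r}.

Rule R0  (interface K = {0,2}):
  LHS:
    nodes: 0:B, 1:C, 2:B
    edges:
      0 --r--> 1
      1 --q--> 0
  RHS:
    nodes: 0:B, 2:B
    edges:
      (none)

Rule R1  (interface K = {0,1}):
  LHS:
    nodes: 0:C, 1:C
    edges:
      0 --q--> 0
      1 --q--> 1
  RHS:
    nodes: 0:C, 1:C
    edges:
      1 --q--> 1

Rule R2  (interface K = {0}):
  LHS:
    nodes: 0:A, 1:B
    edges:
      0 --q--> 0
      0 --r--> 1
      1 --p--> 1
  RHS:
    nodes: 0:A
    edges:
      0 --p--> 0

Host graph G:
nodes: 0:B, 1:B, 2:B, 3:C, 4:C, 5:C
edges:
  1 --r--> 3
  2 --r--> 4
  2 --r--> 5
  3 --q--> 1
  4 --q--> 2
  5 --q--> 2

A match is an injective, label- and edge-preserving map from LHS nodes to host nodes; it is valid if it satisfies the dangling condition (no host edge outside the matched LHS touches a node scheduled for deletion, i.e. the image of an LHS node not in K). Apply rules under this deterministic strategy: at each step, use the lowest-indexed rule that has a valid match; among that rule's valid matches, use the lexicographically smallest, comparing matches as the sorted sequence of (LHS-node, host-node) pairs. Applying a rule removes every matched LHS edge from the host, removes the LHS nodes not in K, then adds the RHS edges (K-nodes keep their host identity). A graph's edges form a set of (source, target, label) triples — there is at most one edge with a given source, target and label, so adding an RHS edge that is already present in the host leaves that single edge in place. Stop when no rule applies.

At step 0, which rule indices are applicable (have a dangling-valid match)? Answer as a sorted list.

Answer: [R0]

Derivation:
R0: 6 valid matches — {0↦1, 1↦3, 2↦0}, {0↦1, 1↦3, 2↦2}, {0↦2, 1↦4, 2↦0} (+3 more)
R1: no valid match — LHS pattern not found
R2: no valid match — LHS pattern not found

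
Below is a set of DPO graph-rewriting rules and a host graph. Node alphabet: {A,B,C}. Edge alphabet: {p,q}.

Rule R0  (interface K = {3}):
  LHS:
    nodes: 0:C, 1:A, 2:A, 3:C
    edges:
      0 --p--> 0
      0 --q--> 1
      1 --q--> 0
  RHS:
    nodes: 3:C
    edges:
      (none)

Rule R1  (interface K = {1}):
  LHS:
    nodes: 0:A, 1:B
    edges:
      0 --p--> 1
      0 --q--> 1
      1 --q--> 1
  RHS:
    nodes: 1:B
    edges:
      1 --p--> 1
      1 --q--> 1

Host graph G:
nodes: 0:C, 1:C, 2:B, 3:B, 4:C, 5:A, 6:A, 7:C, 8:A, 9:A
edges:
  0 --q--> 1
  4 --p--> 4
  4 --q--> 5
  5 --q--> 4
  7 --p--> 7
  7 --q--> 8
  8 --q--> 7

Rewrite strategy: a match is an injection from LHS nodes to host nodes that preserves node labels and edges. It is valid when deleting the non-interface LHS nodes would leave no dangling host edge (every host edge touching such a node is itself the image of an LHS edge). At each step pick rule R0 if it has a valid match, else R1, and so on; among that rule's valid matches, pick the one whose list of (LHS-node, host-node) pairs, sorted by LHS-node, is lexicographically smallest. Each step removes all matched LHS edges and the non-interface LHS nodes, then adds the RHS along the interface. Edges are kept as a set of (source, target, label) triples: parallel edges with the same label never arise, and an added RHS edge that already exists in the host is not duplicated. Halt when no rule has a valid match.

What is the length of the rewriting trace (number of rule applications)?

Answer: 2

Derivation:
initial: |V|=10 |E|=7  E = 0-q->1 4-p->4 4-q->5 5-q->4 7-p->7 7-q->8 8-q->7
step 1: apply R0 at {0↦4, 1↦5, 2↦6, 3↦0}  → |V|=7 |E|=4  E = 0-q->1 7-p->7 7-q->8 8-q->7
step 2: apply R0 at {0↦7, 1↦8, 2↦9, 3↦0}  → |V|=4 |E|=1  E = 0-q->1
halt: no rule applies after step 2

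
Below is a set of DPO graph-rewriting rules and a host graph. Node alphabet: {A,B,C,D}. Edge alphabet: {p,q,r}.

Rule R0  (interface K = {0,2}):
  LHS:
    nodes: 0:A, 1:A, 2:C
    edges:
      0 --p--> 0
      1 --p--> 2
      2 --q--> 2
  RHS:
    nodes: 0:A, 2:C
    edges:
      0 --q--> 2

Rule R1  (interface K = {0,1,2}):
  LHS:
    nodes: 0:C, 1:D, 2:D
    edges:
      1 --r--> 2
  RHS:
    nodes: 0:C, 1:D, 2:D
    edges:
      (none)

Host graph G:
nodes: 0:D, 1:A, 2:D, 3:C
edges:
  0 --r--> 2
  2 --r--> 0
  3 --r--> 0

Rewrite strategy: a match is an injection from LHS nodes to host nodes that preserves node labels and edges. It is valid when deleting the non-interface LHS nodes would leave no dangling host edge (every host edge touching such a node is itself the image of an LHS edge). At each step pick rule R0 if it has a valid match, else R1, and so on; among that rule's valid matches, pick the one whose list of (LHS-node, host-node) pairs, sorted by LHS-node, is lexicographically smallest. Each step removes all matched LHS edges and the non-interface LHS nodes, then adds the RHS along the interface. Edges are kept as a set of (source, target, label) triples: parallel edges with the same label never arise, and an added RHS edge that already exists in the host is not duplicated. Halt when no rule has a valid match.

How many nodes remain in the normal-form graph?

Answer: 4

Steps:
initial: |V|=4 |E|=3  E = 0-r->2 2-r->0 3-r->0
step 1: apply R1 at {0↦3, 1↦0, 2↦2}  → |V|=4 |E|=2  E = 2-r->0 3-r->0
step 2: apply R1 at {0↦3, 1↦2, 2↦0}  → |V|=4 |E|=1  E = 3-r->0
halt: no rule applies after step 2
NF nodes: {0:D, 1:A, 2:D, 3:C}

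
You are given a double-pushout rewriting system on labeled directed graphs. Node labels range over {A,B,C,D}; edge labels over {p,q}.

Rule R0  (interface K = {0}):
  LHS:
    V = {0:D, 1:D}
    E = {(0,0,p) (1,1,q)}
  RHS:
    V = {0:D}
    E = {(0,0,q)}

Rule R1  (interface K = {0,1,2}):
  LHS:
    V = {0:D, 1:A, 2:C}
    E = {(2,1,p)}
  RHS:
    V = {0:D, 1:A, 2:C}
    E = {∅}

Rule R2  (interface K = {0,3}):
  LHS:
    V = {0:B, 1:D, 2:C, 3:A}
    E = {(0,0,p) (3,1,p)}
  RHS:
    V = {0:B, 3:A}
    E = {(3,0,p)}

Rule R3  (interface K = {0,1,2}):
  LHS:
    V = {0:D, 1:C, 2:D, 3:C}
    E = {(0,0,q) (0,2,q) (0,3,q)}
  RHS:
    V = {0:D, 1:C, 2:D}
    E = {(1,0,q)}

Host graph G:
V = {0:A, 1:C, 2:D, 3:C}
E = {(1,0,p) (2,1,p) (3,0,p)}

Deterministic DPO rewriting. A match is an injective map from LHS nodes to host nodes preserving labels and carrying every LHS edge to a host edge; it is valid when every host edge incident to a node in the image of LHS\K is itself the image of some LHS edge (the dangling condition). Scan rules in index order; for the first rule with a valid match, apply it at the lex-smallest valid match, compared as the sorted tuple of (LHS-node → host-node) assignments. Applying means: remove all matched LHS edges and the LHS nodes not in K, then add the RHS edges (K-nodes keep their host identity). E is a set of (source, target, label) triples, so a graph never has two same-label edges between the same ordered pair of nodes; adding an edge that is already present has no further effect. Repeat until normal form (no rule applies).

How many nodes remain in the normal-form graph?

Answer: 4

Rewrite trace:
[0] host  ⇒  4 nodes, 3 edges  {1-p->0 2-p->1 3-p->0}
[1] R1 @ {0↦2, 1↦0, 2↦1}  ⇒  4 nodes, 2 edges  {2-p->1 3-p->0}
[2] R1 @ {0↦2, 1↦0, 2↦3}  ⇒  4 nodes, 1 edges  {2-p->1}
final graph: no rule applies after step 2
NF nodes: {0:A, 1:C, 2:D, 3:C}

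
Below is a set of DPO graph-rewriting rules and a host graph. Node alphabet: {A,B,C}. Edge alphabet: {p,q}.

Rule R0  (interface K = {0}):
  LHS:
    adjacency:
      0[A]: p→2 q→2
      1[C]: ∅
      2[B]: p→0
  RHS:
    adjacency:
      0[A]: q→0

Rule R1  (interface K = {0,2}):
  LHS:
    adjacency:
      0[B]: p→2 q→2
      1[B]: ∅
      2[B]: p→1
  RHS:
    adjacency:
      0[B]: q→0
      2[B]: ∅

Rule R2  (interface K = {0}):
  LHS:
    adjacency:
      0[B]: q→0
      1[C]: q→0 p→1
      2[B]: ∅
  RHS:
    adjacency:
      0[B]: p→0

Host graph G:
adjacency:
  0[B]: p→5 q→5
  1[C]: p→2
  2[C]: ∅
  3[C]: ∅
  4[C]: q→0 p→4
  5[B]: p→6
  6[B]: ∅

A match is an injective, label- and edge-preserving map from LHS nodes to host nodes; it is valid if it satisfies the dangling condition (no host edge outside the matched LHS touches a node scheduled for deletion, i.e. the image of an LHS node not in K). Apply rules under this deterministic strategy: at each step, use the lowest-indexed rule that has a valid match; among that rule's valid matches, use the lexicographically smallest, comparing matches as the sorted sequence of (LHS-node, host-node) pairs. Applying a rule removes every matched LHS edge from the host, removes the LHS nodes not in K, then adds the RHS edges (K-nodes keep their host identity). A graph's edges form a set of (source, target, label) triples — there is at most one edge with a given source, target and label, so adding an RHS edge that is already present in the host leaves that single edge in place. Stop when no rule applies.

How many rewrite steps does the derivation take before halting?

start.  V:7 E:6  edges: 0-p->5 0-q->5 1-p->2 4-q->0 4-p->4 5-p->6
1. fire R1 via {0↦0, 1↦6, 2↦5}  →  V:6 E:4  edges: 0-q->0 1-p->2 4-q->0 4-p->4
2. fire R2 via {0↦0, 1↦4, 2↦5}  →  V:4 E:2  edges: 0-p->0 1-p->2
final graph: no rule applies after step 2

Answer: 2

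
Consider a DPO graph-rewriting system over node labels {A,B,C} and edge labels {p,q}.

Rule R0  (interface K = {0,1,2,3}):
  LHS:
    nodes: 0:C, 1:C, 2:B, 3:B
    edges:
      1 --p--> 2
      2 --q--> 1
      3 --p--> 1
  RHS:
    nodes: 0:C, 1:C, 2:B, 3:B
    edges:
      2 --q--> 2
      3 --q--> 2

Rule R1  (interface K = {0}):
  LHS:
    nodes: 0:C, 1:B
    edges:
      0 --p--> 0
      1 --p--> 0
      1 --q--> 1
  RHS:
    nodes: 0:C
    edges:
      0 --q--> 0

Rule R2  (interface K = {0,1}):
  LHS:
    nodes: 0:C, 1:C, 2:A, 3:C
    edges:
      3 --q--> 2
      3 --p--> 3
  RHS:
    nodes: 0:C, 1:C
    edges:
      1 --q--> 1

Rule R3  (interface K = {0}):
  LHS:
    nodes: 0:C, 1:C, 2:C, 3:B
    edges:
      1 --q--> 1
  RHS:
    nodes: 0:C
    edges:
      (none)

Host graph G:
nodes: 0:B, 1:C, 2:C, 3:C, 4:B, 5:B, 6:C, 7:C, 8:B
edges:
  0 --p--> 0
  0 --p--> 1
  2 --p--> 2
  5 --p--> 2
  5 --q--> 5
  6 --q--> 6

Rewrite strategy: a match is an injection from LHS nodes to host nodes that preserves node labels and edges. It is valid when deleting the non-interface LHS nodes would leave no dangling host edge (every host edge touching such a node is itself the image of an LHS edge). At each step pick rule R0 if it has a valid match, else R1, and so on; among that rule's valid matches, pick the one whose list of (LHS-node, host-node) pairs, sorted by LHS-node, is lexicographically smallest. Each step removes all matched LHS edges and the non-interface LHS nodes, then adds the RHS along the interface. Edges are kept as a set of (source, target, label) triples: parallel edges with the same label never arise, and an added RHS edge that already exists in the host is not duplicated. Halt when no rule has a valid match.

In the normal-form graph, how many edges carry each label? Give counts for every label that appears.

Answer: p:2

Steps:
initial: |V|=9 |E|=6  E = 0-p->0 0-p->1 2-p->2 5-p->2 5-q->5 6-q->6
step 1: apply R1 at {0↦2, 1↦5}  → |V|=8 |E|=4  E = 0-p->0 0-p->1 2-q->2 6-q->6
step 2: apply R3 at {0↦1, 1↦2, 2↦3, 3↦4}  → |V|=5 |E|=3  E = 0-p->0 0-p->1 6-q->6
step 3: apply R3 at {0↦1, 1↦6, 2↦7, 3↦8}  → |V|=2 |E|=2  E = 0-p->0 0-p->1
normal form: no rule applies after step 3
NF edges: [(0, 0, 'p'), (0, 1, 'p')]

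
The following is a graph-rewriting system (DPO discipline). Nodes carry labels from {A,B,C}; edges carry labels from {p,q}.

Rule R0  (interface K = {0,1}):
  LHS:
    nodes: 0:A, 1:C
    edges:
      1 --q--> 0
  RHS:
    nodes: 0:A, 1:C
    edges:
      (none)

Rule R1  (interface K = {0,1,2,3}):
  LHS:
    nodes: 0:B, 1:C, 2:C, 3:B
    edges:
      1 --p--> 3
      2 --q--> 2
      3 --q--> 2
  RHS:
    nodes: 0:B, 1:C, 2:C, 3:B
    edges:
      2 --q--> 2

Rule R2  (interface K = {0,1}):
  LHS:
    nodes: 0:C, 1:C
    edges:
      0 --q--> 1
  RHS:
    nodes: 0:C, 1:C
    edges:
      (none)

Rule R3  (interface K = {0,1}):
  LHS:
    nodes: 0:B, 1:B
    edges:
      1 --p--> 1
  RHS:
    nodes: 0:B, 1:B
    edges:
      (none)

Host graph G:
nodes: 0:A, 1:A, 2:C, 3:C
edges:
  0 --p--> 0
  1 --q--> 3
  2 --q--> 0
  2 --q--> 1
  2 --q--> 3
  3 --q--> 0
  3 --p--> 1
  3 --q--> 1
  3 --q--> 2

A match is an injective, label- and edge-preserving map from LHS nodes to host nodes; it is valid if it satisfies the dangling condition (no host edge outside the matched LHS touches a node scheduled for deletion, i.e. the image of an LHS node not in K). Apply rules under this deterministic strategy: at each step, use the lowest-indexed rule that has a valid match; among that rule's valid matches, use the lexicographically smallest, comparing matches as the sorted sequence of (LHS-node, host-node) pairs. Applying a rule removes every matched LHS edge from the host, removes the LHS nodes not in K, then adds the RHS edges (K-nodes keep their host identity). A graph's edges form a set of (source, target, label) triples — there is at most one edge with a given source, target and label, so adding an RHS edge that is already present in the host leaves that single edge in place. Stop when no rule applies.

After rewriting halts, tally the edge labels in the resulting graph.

[0] host  ⇒  4 nodes, 9 edges  {0-p->0 1-q->3 2-q->0 2-q->1 2-q->3 3-q->0 3-p->1 3-q->1 3-q->2}
[1] R0 @ {0↦0, 1↦2}  ⇒  4 nodes, 8 edges  {0-p->0 1-q->3 2-q->1 2-q->3 3-q->0 3-p->1 3-q->1 3-q->2}
[2] R0 @ {0↦0, 1↦3}  ⇒  4 nodes, 7 edges  {0-p->0 1-q->3 2-q->1 2-q->3 3-p->1 3-q->1 3-q->2}
[3] R0 @ {0↦1, 1↦2}  ⇒  4 nodes, 6 edges  {0-p->0 1-q->3 2-q->3 3-p->1 3-q->1 3-q->2}
[4] R0 @ {0↦1, 1↦3}  ⇒  4 nodes, 5 edges  {0-p->0 1-q->3 2-q->3 3-p->1 3-q->2}
[5] R2 @ {0↦2, 1↦3}  ⇒  4 nodes, 4 edges  {0-p->0 1-q->3 3-p->1 3-q->2}
[6] R2 @ {0↦3, 1↦2}  ⇒  4 nodes, 3 edges  {0-p->0 1-q->3 3-p->1}
normal form: no rule applies after step 6
NF edges: [(0, 0, 'p'), (1, 3, 'q'), (3, 1, 'p')]

Answer: p:2 q:1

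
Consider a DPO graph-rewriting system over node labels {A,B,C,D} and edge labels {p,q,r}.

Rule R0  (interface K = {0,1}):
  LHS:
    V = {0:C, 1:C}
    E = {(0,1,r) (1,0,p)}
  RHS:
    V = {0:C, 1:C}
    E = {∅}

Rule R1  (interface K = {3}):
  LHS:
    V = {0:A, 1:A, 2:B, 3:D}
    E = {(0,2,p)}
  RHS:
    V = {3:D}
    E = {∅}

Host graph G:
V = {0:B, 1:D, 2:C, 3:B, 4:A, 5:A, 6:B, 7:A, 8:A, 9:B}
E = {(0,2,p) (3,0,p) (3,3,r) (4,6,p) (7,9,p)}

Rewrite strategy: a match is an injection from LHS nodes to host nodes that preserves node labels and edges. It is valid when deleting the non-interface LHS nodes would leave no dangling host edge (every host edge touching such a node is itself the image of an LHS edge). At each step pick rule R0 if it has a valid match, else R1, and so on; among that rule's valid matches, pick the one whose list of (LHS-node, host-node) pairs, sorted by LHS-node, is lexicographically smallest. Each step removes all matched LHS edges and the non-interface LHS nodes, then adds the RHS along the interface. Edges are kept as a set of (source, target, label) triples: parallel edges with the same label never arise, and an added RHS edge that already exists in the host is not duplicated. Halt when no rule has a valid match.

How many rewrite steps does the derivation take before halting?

[0] host  ⇒  10 nodes, 5 edges  {0-p->2 3-p->0 3-r->3 4-p->6 7-p->9}
[1] R1 @ {0↦4, 1↦5, 2↦6, 3↦1}  ⇒  7 nodes, 4 edges  {0-p->2 3-p->0 3-r->3 7-p->9}
[2] R1 @ {0↦7, 1↦8, 2↦9, 3↦1}  ⇒  4 nodes, 3 edges  {0-p->2 3-p->0 3-r->3}
normal form: no rule applies after step 2

Answer: 2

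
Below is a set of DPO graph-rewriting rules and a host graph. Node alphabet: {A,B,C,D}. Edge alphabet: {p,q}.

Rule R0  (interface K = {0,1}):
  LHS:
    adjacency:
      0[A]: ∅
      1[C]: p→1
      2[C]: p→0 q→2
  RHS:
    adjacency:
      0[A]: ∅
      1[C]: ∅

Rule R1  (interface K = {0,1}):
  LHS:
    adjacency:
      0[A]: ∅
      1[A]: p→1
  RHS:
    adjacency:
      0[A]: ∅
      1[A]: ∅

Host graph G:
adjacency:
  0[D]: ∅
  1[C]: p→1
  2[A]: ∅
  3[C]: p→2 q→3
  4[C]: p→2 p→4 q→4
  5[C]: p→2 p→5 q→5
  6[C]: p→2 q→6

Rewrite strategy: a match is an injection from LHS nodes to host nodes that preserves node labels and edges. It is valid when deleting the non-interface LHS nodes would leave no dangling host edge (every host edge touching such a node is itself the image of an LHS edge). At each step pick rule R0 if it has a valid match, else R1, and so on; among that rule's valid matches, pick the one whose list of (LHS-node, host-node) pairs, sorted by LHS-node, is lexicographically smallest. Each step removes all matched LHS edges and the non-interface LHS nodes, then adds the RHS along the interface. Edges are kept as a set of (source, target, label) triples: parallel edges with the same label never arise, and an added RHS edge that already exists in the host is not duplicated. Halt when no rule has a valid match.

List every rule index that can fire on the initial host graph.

Answer: [R0]

Derivation:
R0: 6 valid matches — {0↦2, 1↦1, 2↦3}, {0↦2, 1↦1, 2↦6}, {0↦2, 1↦4, 2↦3} (+3 more)
R1: no valid match — LHS pattern not found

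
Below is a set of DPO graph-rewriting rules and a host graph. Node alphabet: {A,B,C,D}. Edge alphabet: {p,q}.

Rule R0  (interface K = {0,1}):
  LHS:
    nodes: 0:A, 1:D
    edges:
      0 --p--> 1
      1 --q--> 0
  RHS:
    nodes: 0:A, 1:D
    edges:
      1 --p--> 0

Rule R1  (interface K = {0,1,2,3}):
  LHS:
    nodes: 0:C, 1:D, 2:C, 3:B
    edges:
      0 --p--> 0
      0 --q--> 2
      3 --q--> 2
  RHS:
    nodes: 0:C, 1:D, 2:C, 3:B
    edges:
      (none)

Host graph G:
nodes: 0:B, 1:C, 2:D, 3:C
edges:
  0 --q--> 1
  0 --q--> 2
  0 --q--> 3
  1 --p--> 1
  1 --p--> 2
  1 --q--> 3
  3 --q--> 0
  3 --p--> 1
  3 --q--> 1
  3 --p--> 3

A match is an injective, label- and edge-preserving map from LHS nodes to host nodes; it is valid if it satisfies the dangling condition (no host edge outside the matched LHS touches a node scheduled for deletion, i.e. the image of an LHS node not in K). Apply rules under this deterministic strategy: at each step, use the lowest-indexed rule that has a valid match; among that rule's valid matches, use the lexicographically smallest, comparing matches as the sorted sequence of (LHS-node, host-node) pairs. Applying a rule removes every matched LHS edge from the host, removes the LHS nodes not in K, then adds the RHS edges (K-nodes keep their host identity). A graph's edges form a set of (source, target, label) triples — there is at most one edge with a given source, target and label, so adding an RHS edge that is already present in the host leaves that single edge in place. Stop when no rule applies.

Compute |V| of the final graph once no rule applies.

Answer: 4

Derivation:
[0] host  ⇒  4 nodes, 10 edges  {0-q->1 0-q->2 0-q->3 1-p->1 1-p->2 1-q->3 3-q->0 3-p->1 3-q->1 3-p->3}
[1] R1 @ {0↦1, 1↦2, 2↦3, 3↦0}  ⇒  4 nodes, 7 edges  {0-q->1 0-q->2 1-p->2 3-q->0 3-p->1 3-q->1 3-p->3}
[2] R1 @ {0↦3, 1↦2, 2↦1, 3↦0}  ⇒  4 nodes, 4 edges  {0-q->2 1-p->2 3-q->0 3-p->1}
normal form: no rule applies after step 2
NF nodes: {0:B, 1:C, 2:D, 3:C}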